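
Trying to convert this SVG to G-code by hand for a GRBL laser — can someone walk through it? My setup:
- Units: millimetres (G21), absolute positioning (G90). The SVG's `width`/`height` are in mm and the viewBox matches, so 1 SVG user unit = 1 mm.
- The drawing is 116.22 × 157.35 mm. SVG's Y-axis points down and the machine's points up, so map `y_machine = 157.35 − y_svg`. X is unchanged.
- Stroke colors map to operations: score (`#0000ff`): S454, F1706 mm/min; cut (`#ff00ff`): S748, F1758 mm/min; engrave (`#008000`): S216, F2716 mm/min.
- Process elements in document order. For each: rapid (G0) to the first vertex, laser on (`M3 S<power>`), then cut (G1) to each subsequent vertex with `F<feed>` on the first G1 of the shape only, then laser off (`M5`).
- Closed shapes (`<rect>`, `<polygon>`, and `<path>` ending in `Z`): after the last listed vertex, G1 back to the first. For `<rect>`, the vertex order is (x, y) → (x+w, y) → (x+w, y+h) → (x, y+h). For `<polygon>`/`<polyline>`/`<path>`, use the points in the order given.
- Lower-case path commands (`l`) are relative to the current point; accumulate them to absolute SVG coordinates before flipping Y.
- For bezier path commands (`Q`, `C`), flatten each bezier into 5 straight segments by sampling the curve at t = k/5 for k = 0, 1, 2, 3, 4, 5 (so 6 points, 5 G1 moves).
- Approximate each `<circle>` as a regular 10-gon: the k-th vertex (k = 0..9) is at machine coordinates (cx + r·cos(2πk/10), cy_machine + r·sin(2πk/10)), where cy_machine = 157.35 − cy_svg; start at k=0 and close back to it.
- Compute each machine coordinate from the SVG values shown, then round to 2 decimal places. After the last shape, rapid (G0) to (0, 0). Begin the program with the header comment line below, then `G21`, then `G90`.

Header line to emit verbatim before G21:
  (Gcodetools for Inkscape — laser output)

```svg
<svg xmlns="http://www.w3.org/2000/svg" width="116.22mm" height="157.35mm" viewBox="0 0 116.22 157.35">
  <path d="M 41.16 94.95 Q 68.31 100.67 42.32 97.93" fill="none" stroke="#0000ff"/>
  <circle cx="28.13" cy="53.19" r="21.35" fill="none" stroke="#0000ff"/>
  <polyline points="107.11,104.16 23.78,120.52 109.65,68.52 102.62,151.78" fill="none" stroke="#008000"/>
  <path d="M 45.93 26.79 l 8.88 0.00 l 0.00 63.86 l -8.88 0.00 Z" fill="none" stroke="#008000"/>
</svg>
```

1 u = 1 mm; y_m = 157.35 − y.

[1] `<path>` quadratic bezier, #0000ff→score S454 F1706: (41.16,62.40) → (49.89,60.45) → (54.38,59.18) → (54.61,58.58) → (50.59,58.66) → (42.32,59.42)

[2] `<circle>` circle, #0000ff→score S454 F1706: (49.48,104.16) → (45.40,116.71) → (34.73,124.47) → (21.53,124.47) → (10.86,116.71) → (6.78,104.16) → (10.86,91.61) → (21.53,83.85) → (34.73,83.85) → (45.40,91.61) → (49.48,104.16) (closed)

[3] `<polyline>` open polyline, #008000→engrave S216 F2716: (107.11,53.19) → (23.78,36.83) → (109.65,88.83) → (102.62,5.57)

[4] `<path>` rectangle, #008000→engrave S216 F2716: (45.93,130.56) → (54.81,130.56) → (54.81,66.70) → (45.93,66.70) → (45.93,130.56) (closed)

(Gcodetools for Inkscape — laser output)
G21
G90
G0 X41.16 Y62.40
M3 S454
G1 X49.89 Y60.45 F1706
G1 X54.38 Y59.18
G1 X54.61 Y58.58
G1 X50.59 Y58.66
G1 X42.32 Y59.42
M5
G0 X49.48 Y104.16
M3 S454
G1 X45.40 Y116.71 F1706
G1 X34.73 Y124.47
G1 X21.53 Y124.47
G1 X10.86 Y116.71
G1 X6.78 Y104.16
G1 X10.86 Y91.61
G1 X21.53 Y83.85
G1 X34.73 Y83.85
G1 X45.40 Y91.61
G1 X49.48 Y104.16
M5
G0 X107.11 Y53.19
M3 S216
G1 X23.78 Y36.83 F2716
G1 X109.65 Y88.83
G1 X102.62 Y5.57
M5
G0 X45.93 Y130.56
M3 S216
G1 X54.81 Y130.56 F2716
G1 X54.81 Y66.70
G1 X45.93 Y66.70
G1 X45.93 Y130.56
M5
G0 X0.00 Y0.00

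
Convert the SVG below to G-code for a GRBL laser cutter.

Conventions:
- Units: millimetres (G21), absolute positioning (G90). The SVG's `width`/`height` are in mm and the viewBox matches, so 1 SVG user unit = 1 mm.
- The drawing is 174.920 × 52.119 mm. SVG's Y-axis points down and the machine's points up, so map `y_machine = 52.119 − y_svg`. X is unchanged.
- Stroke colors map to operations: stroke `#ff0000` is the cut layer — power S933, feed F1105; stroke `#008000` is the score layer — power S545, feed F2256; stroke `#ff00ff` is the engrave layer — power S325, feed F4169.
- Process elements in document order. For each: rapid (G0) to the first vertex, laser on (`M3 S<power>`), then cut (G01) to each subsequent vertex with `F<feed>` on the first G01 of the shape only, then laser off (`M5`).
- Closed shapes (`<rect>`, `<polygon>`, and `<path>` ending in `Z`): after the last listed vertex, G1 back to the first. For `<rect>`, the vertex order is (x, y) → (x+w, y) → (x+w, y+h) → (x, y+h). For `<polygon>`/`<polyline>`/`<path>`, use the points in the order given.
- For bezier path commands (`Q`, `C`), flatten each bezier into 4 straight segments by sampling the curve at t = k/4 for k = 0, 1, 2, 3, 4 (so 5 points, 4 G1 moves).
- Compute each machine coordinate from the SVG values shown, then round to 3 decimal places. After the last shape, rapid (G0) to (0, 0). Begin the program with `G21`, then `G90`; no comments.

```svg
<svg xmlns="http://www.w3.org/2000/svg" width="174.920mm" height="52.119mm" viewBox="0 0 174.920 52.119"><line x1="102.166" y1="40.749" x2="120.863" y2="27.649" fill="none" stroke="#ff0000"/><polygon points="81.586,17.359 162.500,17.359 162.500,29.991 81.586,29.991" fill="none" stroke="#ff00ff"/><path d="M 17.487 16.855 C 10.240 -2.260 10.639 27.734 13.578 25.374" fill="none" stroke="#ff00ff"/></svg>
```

viewBox `0 0 174.920 52.119` with mm width/height → 1 unit = 1 mm. Flip: y_m = 52.119 − y_svg.

**Shape 1** — `<line>` line segment, stroke `#ff0000` → cut (S933, F1105). Machine vertices: (102.166,11.370) → (120.863,24.470). Open path.

**Shape 2** — `<polygon>` rectangle, stroke `#ff00ff` → engrave (S325, F4169). Machine vertices: (81.586,34.760) → (162.500,34.760) → (162.500,22.128) → (81.586,22.128) → (81.586,34.760). Closed: final G1 returns to the first vertex.

**Shape 3** — `<path>` cubic bezier, stroke `#ff00ff` → engrave (S325, F4169). Control points (SVG): P0=(17.487,16.855), P1=(10.240,-2.260), P2=(10.639,27.734), P3=(13.578,25.374); sampled at t=k/4. Machine vertices: (17.487,35.264) → (13.406,41.665) → (11.713,37.288) → (11.930,29.769) → (13.578,26.745). Open path.

G21
G90
G0 X102.166 Y11.370
M3 S933
G01 X120.863 Y24.470 F1105
M5
G0 X81.586 Y34.760
M3 S325
G01 X162.500 Y34.760 F4169
G01 X162.500 Y22.128
G01 X81.586 Y22.128
G01 X81.586 Y34.760
M5
G0 X17.487 Y35.264
M3 S325
G01 X13.406 Y41.665 F4169
G01 X11.713 Y37.288
G01 X11.930 Y29.769
G01 X13.578 Y26.745
M5
G0 X0.000 Y0.000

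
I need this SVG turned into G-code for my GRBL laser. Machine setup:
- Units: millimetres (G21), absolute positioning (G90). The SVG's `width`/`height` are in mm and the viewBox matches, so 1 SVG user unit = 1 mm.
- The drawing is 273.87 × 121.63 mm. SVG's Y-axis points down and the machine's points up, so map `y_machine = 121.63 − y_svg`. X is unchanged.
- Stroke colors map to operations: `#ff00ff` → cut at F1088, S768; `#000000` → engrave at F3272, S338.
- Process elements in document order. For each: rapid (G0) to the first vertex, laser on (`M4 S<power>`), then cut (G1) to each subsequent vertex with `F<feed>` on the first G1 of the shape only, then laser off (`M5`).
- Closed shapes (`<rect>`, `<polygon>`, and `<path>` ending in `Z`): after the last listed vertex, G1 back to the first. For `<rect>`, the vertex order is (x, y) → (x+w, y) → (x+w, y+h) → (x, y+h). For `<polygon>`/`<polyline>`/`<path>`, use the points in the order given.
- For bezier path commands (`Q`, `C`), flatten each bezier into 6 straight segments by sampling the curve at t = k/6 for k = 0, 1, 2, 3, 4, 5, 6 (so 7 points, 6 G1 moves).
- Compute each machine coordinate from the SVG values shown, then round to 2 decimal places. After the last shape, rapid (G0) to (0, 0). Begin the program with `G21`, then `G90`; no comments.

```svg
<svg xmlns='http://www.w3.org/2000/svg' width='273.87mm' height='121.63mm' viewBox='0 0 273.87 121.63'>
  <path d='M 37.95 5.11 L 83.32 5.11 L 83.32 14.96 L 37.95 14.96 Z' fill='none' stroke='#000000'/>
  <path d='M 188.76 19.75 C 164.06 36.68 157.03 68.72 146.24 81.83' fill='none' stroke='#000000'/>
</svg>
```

G21
G90
G0 X37.95 Y116.52
M4 S338
G1 X83.32 Y116.52 F3272
G1 X83.32 Y106.67
G1 X37.95 Y106.67
G1 X37.95 Y116.52
M5
G0 X188.76 Y101.88
M4 S338
G1 X177.78 Y92.31 F3272
G1 X169.16 Y81.17
G1 X162.28 Y69.41
G1 X156.57 Y57.96
G1 X151.42 Y47.77
G1 X146.24 Y39.80
M5
G0 X0.00 Y0.00

Since the viewBox matches the mm dimensions, user units are millimetres directly. The only transform is the Y-flip y_m = 121.63 − y_svg.

Shape 1 is a rectangle drawn with `<path>`. Its stroke #000000 means engrave at S338, F3272. After flipping Y the toolpath is (37.95,116.52) → (83.32,116.52) → (83.32,106.67) → (37.95,106.67) → (37.95,116.52), returning to the start.

Shape 2 is a cubic bezier drawn with `<path>`. Its stroke #000000 means engrave at S338, F3272. After flipping Y the toolpath is (188.76,101.88) → (177.78,92.31) → (169.16,81.17) → (162.28,69.41) → (156.57,57.96) → (151.42,47.77) → (146.24,39.80).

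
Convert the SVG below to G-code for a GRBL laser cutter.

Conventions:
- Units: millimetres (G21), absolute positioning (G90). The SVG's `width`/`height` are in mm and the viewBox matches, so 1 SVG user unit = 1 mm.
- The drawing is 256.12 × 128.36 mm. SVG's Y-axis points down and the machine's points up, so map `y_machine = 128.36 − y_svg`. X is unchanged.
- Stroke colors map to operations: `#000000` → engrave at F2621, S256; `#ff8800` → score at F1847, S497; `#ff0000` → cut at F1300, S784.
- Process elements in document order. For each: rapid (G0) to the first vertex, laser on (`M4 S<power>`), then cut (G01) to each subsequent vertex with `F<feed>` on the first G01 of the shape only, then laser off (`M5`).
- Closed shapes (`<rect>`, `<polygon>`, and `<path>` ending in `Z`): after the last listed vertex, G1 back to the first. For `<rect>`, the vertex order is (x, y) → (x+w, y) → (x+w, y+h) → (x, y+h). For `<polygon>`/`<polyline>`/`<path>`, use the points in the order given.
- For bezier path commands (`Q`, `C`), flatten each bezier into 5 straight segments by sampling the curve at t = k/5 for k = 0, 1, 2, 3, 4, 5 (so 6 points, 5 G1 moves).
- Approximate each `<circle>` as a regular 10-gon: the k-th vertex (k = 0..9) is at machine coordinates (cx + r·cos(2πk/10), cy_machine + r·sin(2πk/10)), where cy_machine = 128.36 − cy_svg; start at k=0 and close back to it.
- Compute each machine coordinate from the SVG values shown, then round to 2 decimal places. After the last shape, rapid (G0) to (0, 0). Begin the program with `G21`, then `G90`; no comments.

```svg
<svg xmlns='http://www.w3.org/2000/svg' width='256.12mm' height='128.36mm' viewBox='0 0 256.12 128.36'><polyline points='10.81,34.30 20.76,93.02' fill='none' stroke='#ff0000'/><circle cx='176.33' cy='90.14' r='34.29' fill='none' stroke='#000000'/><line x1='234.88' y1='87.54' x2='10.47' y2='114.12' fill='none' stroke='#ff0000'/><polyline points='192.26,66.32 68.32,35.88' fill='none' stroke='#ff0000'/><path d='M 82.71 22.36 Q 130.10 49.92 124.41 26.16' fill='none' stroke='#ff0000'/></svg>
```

G21
G90
G0 X10.81 Y94.06
M4 S784
G01 X20.76 Y35.34 F1300
M5
G0 X210.62 Y38.22
M4 S256
G01 X204.07 Y58.38 F2621
G01 X186.93 Y70.83
G01 X165.73 Y70.83
G01 X148.59 Y58.38
G01 X142.04 Y38.22
G01 X148.59 Y18.06
G01 X165.73 Y5.61
G01 X186.93 Y5.61
G01 X204.07 Y18.06
G01 X210.62 Y38.22
M5
G0 X234.88 Y40.82
M4 S784
G01 X10.47 Y14.24 F1300
M5
G0 X192.26 Y62.04
M4 S784
G01 X68.32 Y92.48 F1300
M5
G0 X82.71 Y106.00
M4 S784
G01 X99.54 Y97.03 F1300
G01 X112.13 Y92.16
G01 X120.47 Y91.40
G01 X124.56 Y94.75
G01 X124.41 Y102.20
M5
G0 X0.00 Y0.00

1 u = 1 mm; y_m = 128.36 − y.

[1] `<polyline>` line segment, #ff0000→cut S784 F1300: (10.81,94.06) → (20.76,35.34)

[2] `<circle>` circle, #000000→engrave S256 F2621: (210.62,38.22) → (204.07,58.38) → (186.93,70.83) → (165.73,70.83) → (148.59,58.38) → (142.04,38.22) → (148.59,18.06) → (165.73,5.61) → (186.93,5.61) → (204.07,18.06) → (210.62,38.22) (closed)

[3] `<line>` line segment, #ff0000→cut S784 F1300: (234.88,40.82) → (10.47,14.24)

[4] `<polyline>` line segment, #ff0000→cut S784 F1300: (192.26,62.04) → (68.32,92.48)

[5] `<path>` quadratic bezier, #ff0000→cut S784 F1300: (82.71,106.00) → (99.54,97.03) → (112.13,92.16) → (120.47,91.40) → (124.56,94.75) → (124.41,102.20)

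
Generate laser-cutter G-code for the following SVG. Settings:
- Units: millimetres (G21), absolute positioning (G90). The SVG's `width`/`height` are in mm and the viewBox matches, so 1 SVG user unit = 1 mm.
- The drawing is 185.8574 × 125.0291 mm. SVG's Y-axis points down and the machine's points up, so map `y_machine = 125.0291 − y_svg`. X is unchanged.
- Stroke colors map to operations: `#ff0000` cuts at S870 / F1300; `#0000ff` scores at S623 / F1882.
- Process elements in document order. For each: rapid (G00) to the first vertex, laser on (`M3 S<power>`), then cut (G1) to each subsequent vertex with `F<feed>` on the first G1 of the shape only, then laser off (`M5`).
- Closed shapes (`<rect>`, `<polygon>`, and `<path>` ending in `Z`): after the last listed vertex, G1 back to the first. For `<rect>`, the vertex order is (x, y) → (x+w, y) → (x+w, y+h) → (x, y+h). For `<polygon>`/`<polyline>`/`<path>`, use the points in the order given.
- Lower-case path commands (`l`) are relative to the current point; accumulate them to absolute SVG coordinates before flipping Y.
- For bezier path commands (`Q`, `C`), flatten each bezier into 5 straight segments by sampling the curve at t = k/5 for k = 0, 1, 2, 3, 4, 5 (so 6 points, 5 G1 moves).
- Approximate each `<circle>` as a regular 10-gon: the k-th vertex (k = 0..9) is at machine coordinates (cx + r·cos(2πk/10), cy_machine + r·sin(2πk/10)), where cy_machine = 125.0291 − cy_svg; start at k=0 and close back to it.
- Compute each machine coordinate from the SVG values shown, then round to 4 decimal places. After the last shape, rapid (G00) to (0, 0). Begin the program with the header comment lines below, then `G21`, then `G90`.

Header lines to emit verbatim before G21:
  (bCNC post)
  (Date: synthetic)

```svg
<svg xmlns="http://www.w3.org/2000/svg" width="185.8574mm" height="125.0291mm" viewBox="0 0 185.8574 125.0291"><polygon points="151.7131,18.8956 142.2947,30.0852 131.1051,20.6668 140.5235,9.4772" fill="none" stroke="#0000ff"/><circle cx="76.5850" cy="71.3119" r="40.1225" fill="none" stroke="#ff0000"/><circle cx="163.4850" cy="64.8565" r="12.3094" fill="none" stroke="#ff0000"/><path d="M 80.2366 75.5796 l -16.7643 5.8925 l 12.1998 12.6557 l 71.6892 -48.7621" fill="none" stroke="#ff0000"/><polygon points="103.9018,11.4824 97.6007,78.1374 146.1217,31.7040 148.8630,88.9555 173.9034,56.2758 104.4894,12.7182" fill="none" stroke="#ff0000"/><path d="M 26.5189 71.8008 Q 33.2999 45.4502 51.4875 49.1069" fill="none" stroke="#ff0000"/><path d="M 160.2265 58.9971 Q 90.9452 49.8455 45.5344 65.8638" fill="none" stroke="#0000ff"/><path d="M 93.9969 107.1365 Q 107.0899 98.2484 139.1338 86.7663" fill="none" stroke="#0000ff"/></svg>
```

1 u = 1 mm; y_m = 125.0291 − y.

[1] `<polygon>` regular polygon, #0000ff→score S623 F1882: (151.7131,106.1335) → (142.2947,94.9439) → (131.1051,104.3623) → (140.5235,115.5519) → (151.7131,106.1335) (closed)

[2] `<circle>` circle, #ff0000→cut S870 F1300: (116.7075,53.7172) → (109.0448,77.3006) → (88.9835,91.8760) → (64.1865,91.8760) → (44.1252,77.3006) → (36.4625,53.7172) → (44.1252,30.1338) → (64.1865,15.5584) → (88.9835,15.5584) → (109.0448,30.1338) → (116.7075,53.7172) (closed)

[3] `<circle>` circle, #ff0000→cut S870 F1300: (175.7944,60.1726) → (173.4435,67.4079) → (167.2888,71.8795) → (159.6812,71.8795) → (153.5265,67.4079) → (151.1756,60.1726) → (153.5265,52.9373) → (159.6812,48.4657) → (167.2888,48.4657) → (173.4435,52.9373) → (175.7944,60.1726) (closed)

[4] `<path>` open polyline, #ff0000→cut S870 F1300: (80.2366,49.4495) → (63.4723,43.5570) → (75.6721,30.9013) → (147.3613,79.6634)

[5] `<polygon>` closed polygon, #ff0000→cut S870 F1300: (103.9018,113.5467) → (97.6007,46.8917) → (146.1217,93.3251) → (148.8630,36.0736) → (173.9034,68.7533) → (104.4894,112.3109) → (103.9018,113.5467) (closed)

[6] `<path>` quadratic bezier, #ff0000→cut S870 F1300: (26.5189,53.2283) → (29.6876,62.5682) → (33.7688,69.5076) → (38.7625,74.0464) → (44.6687,76.1846) → (51.4875,75.9222)

[7] `<path>` quadratic bezier, #0000ff→score S623 F1882: (160.2265,66.0320) → (133.4688,68.6858) → (108.6207,69.3261) → (85.6823,67.9528) → (64.6535,64.5658) → (45.5344,59.1653)

[8] `<path>` quadratic bezier, #0000ff→score S623 F1882: (93.9969,17.8926) → (99.9921,21.5516) → (107.5034,25.4181) → (116.5308,29.4922) → (127.0743,33.7737) → (139.1338,38.2628)

(bCNC post)
(Date: synthetic)
G21
G90
G00 X151.7131 Y106.1335
M3 S623
G1 X142.2947 Y94.9439 F1882
G1 X131.1051 Y104.3623
G1 X140.5235 Y115.5519
G1 X151.7131 Y106.1335
M5
G00 X116.7075 Y53.7172
M3 S870
G1 X109.0448 Y77.3006 F1300
G1 X88.9835 Y91.8760
G1 X64.1865 Y91.8760
G1 X44.1252 Y77.3006
G1 X36.4625 Y53.7172
G1 X44.1252 Y30.1338
G1 X64.1865 Y15.5584
G1 X88.9835 Y15.5584
G1 X109.0448 Y30.1338
G1 X116.7075 Y53.7172
M5
G00 X175.7944 Y60.1726
M3 S870
G1 X173.4435 Y67.4079 F1300
G1 X167.2888 Y71.8795
G1 X159.6812 Y71.8795
G1 X153.5265 Y67.4079
G1 X151.1756 Y60.1726
G1 X153.5265 Y52.9373
G1 X159.6812 Y48.4657
G1 X167.2888 Y48.4657
G1 X173.4435 Y52.9373
G1 X175.7944 Y60.1726
M5
G00 X80.2366 Y49.4495
M3 S870
G1 X63.4723 Y43.5570 F1300
G1 X75.6721 Y30.9013
G1 X147.3613 Y79.6634
M5
G00 X103.9018 Y113.5467
M3 S870
G1 X97.6007 Y46.8917 F1300
G1 X146.1217 Y93.3251
G1 X148.8630 Y36.0736
G1 X173.9034 Y68.7533
G1 X104.4894 Y112.3109
G1 X103.9018 Y113.5467
M5
G00 X26.5189 Y53.2283
M3 S870
G1 X29.6876 Y62.5682 F1300
G1 X33.7688 Y69.5076
G1 X38.7625 Y74.0464
G1 X44.6687 Y76.1846
G1 X51.4875 Y75.9222
M5
G00 X160.2265 Y66.0320
M3 S623
G1 X133.4688 Y68.6858 F1882
G1 X108.6207 Y69.3261
G1 X85.6823 Y67.9528
G1 X64.6535 Y64.5658
G1 X45.5344 Y59.1653
M5
G00 X93.9969 Y17.8926
M3 S623
G1 X99.9921 Y21.5516 F1882
G1 X107.5034 Y25.4181
G1 X116.5308 Y29.4922
G1 X127.0743 Y33.7737
G1 X139.1338 Y38.2628
M5
G00 X0.0000 Y0.0000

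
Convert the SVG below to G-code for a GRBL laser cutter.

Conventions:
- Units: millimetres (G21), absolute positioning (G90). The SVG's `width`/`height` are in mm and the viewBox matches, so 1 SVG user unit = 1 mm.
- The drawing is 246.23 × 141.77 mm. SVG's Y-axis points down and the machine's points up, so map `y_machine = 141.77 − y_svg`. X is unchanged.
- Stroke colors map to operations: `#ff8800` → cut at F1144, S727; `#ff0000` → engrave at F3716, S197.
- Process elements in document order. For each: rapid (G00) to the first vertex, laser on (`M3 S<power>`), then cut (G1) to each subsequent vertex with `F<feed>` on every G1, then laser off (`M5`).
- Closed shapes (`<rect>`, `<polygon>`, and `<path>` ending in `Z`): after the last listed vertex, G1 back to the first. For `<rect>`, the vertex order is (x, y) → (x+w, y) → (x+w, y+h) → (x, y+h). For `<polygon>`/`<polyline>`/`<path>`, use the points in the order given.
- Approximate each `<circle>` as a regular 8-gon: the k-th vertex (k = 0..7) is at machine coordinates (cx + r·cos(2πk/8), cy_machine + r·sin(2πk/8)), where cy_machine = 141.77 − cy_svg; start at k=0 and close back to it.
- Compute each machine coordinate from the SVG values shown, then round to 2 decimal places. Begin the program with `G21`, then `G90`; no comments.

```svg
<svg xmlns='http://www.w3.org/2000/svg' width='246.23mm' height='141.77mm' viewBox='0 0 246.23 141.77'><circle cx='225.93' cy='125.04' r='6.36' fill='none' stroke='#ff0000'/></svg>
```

1 u = 1 mm; y_m = 141.77 − y.

[1] `<circle>` circle, #ff0000→engrave S197 F3716: (232.29,16.73) → (230.43,21.23) → (225.93,23.09) → (221.43,21.23) → (219.57,16.73) → (221.43,12.23) → (225.93,10.37) → (230.43,12.23) → (232.29,16.73) (closed)

G21
G90
G00 X232.29 Y16.73
M3 S197
G1 X230.43 Y21.23 F3716
G1 X225.93 Y23.09 F3716
G1 X221.43 Y21.23 F3716
G1 X219.57 Y16.73 F3716
G1 X221.43 Y12.23 F3716
G1 X225.93 Y10.37 F3716
G1 X230.43 Y12.23 F3716
G1 X232.29 Y16.73 F3716
M5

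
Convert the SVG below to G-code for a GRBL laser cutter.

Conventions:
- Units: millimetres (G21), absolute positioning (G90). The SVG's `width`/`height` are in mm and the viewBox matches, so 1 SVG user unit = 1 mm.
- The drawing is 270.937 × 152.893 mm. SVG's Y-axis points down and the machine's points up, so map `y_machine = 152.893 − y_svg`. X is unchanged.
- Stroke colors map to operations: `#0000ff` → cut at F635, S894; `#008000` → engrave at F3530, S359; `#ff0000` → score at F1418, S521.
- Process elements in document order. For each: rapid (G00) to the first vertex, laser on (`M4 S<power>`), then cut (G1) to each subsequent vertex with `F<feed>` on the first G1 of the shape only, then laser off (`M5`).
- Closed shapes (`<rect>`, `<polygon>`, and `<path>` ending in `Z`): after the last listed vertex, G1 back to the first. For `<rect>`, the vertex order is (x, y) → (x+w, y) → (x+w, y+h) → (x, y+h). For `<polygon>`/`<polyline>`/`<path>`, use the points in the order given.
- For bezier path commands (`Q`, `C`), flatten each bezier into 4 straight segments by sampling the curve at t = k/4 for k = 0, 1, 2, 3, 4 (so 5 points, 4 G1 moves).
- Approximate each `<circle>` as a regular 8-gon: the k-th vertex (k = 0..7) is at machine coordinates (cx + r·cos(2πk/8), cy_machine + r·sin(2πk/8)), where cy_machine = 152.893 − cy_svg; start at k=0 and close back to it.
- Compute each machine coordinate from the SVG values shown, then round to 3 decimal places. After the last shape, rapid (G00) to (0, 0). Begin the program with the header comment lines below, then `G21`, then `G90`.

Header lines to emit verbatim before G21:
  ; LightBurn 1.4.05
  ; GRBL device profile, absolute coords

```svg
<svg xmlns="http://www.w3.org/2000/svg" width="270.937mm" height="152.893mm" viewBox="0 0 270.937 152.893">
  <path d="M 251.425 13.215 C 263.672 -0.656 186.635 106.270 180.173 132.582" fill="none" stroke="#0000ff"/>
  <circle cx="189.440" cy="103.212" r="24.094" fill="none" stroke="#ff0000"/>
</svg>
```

1 u = 1 mm; y_m = 152.893 − y.

[1] `<path>` cubic bezier, #0000ff→cut S894 F635: (251.425,139.678) → (246.367,130.579) → (222.815,95.063) → (195.755,52.013) → (180.173,20.311)

[2] `<circle>` circle, #ff0000→score S521 F1418: (213.534,49.681) → (206.477,66.718) → (189.440,73.775) → (172.403,66.718) → (165.346,49.681) → (172.403,32.644) → (189.440,25.587) → (206.477,32.644) → (213.534,49.681) (closed)

; LightBurn 1.4.05
; GRBL device profile, absolute coords
G21
G90
G00 X251.425 Y139.678
M4 S894
G1 X246.367 Y130.579 F635
G1 X222.815 Y95.063
G1 X195.755 Y52.013
G1 X180.173 Y20.311
M5
G00 X213.534 Y49.681
M4 S521
G1 X206.477 Y66.718 F1418
G1 X189.440 Y73.775
G1 X172.403 Y66.718
G1 X165.346 Y49.681
G1 X172.403 Y32.644
G1 X189.440 Y25.587
G1 X206.477 Y32.644
G1 X213.534 Y49.681
M5
G00 X0.000 Y0.000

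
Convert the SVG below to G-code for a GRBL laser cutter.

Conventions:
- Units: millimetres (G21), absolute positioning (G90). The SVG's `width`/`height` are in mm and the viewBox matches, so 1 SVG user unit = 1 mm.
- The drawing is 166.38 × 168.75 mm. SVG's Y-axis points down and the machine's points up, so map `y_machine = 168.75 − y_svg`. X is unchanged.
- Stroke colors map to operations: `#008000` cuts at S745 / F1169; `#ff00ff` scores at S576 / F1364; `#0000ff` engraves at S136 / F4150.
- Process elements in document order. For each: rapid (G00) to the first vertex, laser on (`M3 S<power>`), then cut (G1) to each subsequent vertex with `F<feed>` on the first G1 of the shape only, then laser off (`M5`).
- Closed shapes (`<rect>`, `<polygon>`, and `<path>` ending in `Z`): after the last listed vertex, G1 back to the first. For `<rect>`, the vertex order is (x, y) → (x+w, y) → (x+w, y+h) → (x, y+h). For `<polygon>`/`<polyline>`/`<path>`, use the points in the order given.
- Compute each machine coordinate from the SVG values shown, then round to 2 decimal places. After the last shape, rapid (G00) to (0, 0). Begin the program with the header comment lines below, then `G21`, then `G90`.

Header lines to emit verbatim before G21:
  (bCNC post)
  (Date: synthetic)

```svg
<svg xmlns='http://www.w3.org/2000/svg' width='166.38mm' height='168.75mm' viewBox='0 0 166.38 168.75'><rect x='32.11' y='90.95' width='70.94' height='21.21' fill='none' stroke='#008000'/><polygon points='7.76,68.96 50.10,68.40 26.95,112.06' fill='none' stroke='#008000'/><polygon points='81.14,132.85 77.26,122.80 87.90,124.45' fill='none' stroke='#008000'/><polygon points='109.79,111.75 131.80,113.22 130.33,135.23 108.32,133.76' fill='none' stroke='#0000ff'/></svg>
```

viewBox `0 0 166.38 168.75` with mm width/height → 1 unit = 1 mm. Flip: y_m = 168.75 − y_svg.

**Shape 1** — `<rect>` rectangle, stroke `#008000` → cut (S745, F1169). Machine vertices: (32.11,77.80) → (103.05,77.80) → (103.05,56.59) → (32.11,56.59) → (32.11,77.80). Closed: final G1 returns to the first vertex.

**Shape 2** — `<polygon>` closed polygon, stroke `#008000` → cut (S745, F1169). Machine vertices: (7.76,99.79) → (50.10,100.35) → (26.95,56.69) → (7.76,99.79). Closed: final G1 returns to the first vertex.

**Shape 3** — `<polygon>` regular polygon, stroke `#008000` → cut (S745, F1169). Machine vertices: (81.14,35.90) → (77.26,45.95) → (87.90,44.30) → (81.14,35.90). Closed: final G1 returns to the first vertex.

**Shape 4** — `<polygon>` regular polygon, stroke `#0000ff` → engrave (S136, F4150). Machine vertices: (109.79,57.00) → (131.80,55.53) → (130.33,33.52) → (108.32,34.99) → (109.79,57.00). Closed: final G1 returns to the first vertex.

(bCNC post)
(Date: synthetic)
G21
G90
G00 X32.11 Y77.80
M3 S745
G1 X103.05 Y77.80 F1169
G1 X103.05 Y56.59
G1 X32.11 Y56.59
G1 X32.11 Y77.80
M5
G00 X7.76 Y99.79
M3 S745
G1 X50.10 Y100.35 F1169
G1 X26.95 Y56.69
G1 X7.76 Y99.79
M5
G00 X81.14 Y35.90
M3 S745
G1 X77.26 Y45.95 F1169
G1 X87.90 Y44.30
G1 X81.14 Y35.90
M5
G00 X109.79 Y57.00
M3 S136
G1 X131.80 Y55.53 F4150
G1 X130.33 Y33.52
G1 X108.32 Y34.99
G1 X109.79 Y57.00
M5
G00 X0.00 Y0.00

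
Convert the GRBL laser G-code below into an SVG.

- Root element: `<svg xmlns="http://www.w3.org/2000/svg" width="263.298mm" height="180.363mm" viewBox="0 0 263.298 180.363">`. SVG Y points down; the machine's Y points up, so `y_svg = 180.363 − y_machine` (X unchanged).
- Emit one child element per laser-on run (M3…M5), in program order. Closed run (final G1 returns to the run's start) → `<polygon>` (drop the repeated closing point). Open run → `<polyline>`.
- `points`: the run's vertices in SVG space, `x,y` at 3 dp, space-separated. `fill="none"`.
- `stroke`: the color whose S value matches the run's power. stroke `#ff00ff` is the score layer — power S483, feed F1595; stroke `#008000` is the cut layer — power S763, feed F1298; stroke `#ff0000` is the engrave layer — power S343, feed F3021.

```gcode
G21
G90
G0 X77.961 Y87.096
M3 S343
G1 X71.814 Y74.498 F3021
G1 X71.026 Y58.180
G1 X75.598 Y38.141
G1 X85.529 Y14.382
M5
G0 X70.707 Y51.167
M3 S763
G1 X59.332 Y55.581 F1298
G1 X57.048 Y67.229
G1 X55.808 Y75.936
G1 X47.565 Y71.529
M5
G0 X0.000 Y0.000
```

<svg xmlns="http://www.w3.org/2000/svg" width="263.298mm" height="180.363mm" viewBox="0 0 263.298 180.363">
  <polyline points="77.961,93.267 71.814,105.865 71.026,122.183 75.598,142.222 85.529,165.981" fill="none" stroke="#ff0000"/>
  <polyline points="70.707,129.196 59.332,124.782 57.048,113.134 55.808,104.427 47.565,108.834" fill="none" stroke="#008000"/>
</svg>

y_svg = 180.363 − y_m.

[1] S343→`#ff0000` (engrave); open run; points: 77.961,93.267 71.814,105.865 71.026,122.183 75.598,142.222 85.529,165.981

[2] S763→`#008000` (cut); open run; points: 70.707,129.196 59.332,124.782 57.048,113.134 55.808,104.427 47.565,108.834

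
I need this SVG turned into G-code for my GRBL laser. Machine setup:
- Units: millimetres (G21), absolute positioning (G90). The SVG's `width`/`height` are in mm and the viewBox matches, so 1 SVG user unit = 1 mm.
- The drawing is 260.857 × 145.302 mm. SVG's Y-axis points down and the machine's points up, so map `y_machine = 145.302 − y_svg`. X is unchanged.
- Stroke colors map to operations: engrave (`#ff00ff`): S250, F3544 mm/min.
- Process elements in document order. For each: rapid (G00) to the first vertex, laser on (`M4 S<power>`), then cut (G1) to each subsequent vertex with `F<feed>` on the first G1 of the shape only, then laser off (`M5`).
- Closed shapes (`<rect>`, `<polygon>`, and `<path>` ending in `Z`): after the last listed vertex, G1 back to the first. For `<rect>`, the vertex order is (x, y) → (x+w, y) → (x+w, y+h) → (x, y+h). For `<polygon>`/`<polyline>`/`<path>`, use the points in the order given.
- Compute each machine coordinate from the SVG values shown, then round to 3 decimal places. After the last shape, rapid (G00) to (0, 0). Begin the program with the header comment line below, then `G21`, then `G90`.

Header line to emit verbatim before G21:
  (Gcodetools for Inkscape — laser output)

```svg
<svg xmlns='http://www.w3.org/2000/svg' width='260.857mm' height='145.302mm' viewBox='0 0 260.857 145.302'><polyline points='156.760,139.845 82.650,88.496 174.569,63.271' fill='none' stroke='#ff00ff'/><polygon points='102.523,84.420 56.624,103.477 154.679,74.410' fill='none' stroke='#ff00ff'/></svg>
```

(Gcodetools for Inkscape — laser output)
G21
G90
G00 X156.760 Y5.457
M4 S250
G1 X82.650 Y56.806 F3544
G1 X174.569 Y82.031
M5
G00 X102.523 Y60.882
M4 S250
G1 X56.624 Y41.825 F3544
G1 X154.679 Y70.892
G1 X102.523 Y60.882
M5
G00 X0.000 Y0.000

Since the viewBox matches the mm dimensions, user units are millimetres directly. The only transform is the Y-flip y_m = 145.302 − y_svg.

Shape 1 is a open polyline drawn with `<polyline>`. Its stroke #ff00ff means engrave at S250, F3544. After flipping Y the toolpath is (156.760,5.457) → (82.650,56.806) → (174.569,82.031).

Shape 2 is a closed polygon drawn with `<polygon>`. Its stroke #ff00ff means engrave at S250, F3544. After flipping Y the toolpath is (102.523,60.882) → (56.624,41.825) → (154.679,70.892) → (102.523,60.882), returning to the start.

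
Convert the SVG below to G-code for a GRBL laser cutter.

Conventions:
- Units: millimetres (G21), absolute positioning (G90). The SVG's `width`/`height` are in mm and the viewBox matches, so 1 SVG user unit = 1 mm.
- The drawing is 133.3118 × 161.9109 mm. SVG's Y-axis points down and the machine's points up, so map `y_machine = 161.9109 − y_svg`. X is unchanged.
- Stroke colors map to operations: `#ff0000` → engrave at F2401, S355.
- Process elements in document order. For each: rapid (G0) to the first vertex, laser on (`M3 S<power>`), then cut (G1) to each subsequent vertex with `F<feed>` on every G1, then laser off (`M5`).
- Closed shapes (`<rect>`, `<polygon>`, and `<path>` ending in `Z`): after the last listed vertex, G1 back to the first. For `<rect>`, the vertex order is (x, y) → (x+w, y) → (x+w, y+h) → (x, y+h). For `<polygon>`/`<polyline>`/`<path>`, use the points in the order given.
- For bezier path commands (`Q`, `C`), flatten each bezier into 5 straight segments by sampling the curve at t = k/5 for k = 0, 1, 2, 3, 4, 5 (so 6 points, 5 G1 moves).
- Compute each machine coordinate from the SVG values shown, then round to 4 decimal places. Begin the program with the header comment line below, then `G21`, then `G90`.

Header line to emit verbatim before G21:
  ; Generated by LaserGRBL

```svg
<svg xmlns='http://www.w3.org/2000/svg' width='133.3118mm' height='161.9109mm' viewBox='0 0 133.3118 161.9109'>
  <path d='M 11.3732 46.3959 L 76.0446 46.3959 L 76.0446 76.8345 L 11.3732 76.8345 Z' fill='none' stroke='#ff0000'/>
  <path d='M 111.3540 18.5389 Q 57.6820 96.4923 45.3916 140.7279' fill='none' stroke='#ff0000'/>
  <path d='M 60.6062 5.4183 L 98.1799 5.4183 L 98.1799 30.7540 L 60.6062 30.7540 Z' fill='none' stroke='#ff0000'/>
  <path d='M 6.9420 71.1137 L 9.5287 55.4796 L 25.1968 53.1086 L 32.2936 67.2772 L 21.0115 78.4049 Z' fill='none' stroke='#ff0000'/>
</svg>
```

; Generated by LaserGRBL
G21
G90
G0 X11.3732 Y115.5150
M3 S355
G1 X76.0446 Y115.5150 F2401
G1 X76.0446 Y85.0764 F2401
G1 X11.3732 Y85.0764 F2401
G1 X11.3732 Y115.5150 F2401
M5
G0 X111.3540 Y143.3720
M3 S355
G1 X91.5405 Y113.5394 F2401
G1 X75.0375 Y86.4041 F2401
G1 X61.8450 Y61.9663 F2401
G1 X51.9630 Y40.2260 F2401
G1 X45.3916 Y21.1830 F2401
M5
G0 X60.6062 Y156.4926
M3 S355
G1 X98.1799 Y156.4926 F2401
G1 X98.1799 Y131.1569 F2401
G1 X60.6062 Y131.1569 F2401
G1 X60.6062 Y156.4926 F2401
M5
G0 X6.9420 Y90.7972
M3 S355
G1 X9.5287 Y106.4313 F2401
G1 X25.1968 Y108.8023 F2401
G1 X32.2936 Y94.6337 F2401
G1 X21.0115 Y83.5060 F2401
G1 X6.9420 Y90.7972 F2401
M5

1 u = 1 mm; y_m = 161.9109 − y.

[1] `<path>` rectangle, #ff0000→engrave S355 F2401: (11.3732,115.5150) → (76.0446,115.5150) → (76.0446,85.0764) → (11.3732,85.0764) → (11.3732,115.5150) (closed)

[2] `<path>` quadratic bezier, #ff0000→engrave S355 F2401: (111.3540,143.3720) → (91.5405,113.5394) → (75.0375,86.4041) → (61.8450,61.9663) → (51.9630,40.2260) → (45.3916,21.1830)

[3] `<path>` rectangle, #ff0000→engrave S355 F2401: (60.6062,156.4926) → (98.1799,156.4926) → (98.1799,131.1569) → (60.6062,131.1569) → (60.6062,156.4926) (closed)

[4] `<path>` regular polygon, #ff0000→engrave S355 F2401: (6.9420,90.7972) → (9.5287,106.4313) → (25.1968,108.8023) → (32.2936,94.6337) → (21.0115,83.5060) → (6.9420,90.7972) (closed)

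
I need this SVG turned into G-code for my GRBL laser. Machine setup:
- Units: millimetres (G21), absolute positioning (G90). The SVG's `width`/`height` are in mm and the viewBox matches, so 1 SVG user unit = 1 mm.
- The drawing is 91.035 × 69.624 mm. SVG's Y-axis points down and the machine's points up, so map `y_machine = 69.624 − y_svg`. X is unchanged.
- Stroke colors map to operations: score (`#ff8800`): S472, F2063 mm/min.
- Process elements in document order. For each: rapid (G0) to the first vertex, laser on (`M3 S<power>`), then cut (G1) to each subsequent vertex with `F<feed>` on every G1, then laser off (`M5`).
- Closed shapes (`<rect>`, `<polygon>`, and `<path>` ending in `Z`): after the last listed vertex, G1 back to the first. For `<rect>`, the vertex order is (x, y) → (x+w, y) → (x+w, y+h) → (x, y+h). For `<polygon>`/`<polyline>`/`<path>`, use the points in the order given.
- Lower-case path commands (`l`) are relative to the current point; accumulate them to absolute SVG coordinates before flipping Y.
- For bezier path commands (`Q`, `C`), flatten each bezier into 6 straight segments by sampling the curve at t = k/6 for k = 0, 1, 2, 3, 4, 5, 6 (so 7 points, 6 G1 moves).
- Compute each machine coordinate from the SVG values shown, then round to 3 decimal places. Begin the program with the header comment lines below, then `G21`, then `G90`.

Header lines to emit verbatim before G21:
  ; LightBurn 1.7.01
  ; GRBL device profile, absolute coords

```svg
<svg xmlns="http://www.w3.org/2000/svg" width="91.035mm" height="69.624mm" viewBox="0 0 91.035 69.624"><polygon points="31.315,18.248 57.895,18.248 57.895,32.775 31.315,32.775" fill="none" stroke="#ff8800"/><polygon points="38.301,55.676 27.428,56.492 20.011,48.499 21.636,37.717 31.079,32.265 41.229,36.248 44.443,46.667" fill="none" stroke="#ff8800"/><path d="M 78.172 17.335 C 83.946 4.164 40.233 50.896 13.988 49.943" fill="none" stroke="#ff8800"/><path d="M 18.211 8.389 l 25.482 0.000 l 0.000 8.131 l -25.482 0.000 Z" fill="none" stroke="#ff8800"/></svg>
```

; LightBurn 1.7.01
; GRBL device profile, absolute coords
G21
G90
G0 X31.315 Y51.376
M3 S472
G1 X57.895 Y51.376 F2063
G1 X57.895 Y36.849 F2063
G1 X31.315 Y36.849 F2063
G1 X31.315 Y51.376 F2063
M5
G0 X38.301 Y13.948
M3 S472
G1 X27.428 Y13.132 F2063
G1 X20.011 Y21.125 F2063
G1 X21.636 Y31.907 F2063
G1 X31.079 Y37.359 F2063
G1 X41.229 Y33.376 F2063
G1 X44.443 Y22.957 F2063
G1 X38.301 Y13.948 F2063
M5
G0 X78.172 Y52.289
M3 S472
G1 X77.245 Y54.381 F2063
G1 X69.930 Y49.477 F2063
G1 X58.087 Y40.567 F2063
G1 X43.576 Y30.638 F2063
G1 X28.256 Y22.680 F2063
G1 X13.988 Y19.681 F2063
M5
G0 X18.211 Y61.235
M3 S472
G1 X43.693 Y61.235 F2063
G1 X43.693 Y53.104 F2063
G1 X18.211 Y53.104 F2063
G1 X18.211 Y61.235 F2063
M5

1 u = 1 mm; y_m = 69.624 − y.

[1] `<polygon>` rectangle, #ff8800→score S472 F2063: (31.315,51.376) → (57.895,51.376) → (57.895,36.849) → (31.315,36.849) → (31.315,51.376) (closed)

[2] `<polygon>` regular polygon, #ff8800→score S472 F2063: (38.301,13.948) → (27.428,13.132) → (20.011,21.125) → (21.636,31.907) → (31.079,37.359) → (41.229,33.376) → (44.443,22.957) → (38.301,13.948) (closed)

[3] `<path>` cubic bezier, #ff8800→score S472 F2063: (78.172,52.289) → (77.245,54.381) → (69.930,49.477) → (58.087,40.567) → (43.576,30.638) → (28.256,22.680) → (13.988,19.681)

[4] `<path>` rectangle, #ff8800→score S472 F2063: (18.211,61.235) → (43.693,61.235) → (43.693,53.104) → (18.211,53.104) → (18.211,61.235) (closed)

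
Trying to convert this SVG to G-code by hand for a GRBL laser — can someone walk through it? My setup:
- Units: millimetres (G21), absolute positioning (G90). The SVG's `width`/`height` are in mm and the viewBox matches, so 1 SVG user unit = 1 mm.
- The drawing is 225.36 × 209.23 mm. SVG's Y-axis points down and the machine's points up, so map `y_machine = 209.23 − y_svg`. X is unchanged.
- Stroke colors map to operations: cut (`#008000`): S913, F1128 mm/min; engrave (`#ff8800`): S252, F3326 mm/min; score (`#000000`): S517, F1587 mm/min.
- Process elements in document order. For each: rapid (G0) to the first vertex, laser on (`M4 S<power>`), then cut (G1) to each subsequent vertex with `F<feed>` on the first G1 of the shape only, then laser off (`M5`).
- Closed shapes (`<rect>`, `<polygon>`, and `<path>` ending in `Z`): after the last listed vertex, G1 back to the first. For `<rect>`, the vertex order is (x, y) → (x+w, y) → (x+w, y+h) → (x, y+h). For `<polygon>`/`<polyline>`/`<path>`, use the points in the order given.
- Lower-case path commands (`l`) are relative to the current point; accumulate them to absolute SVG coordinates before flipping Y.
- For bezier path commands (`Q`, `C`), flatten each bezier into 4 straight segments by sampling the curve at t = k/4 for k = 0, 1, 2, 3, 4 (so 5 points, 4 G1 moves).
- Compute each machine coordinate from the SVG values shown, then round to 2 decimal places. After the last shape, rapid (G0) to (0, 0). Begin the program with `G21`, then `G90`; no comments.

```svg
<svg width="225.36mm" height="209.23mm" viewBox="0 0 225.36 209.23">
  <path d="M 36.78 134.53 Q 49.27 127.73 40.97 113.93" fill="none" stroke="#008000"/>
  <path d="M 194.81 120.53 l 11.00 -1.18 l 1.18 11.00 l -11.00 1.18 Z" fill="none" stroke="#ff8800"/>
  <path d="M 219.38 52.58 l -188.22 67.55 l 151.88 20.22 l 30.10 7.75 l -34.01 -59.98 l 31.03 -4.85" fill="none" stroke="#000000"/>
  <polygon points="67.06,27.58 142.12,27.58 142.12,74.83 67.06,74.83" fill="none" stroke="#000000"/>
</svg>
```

G21
G90
G0 X36.78 Y74.70
M4 S913
G1 X41.73 Y78.54 F1128
G1 X44.07 Y83.25
G1 X43.82 Y88.84
G1 X40.97 Y95.30
M5
G0 X194.81 Y88.70
M4 S252
G1 X205.81 Y89.88 F3326
G1 X206.99 Y78.88
G1 X195.99 Y77.70
G1 X194.81 Y88.70
M5
G0 X219.38 Y156.65
M4 S517
G1 X31.16 Y89.10 F1587
G1 X183.04 Y68.88
G1 X213.14 Y61.13
G1 X179.13 Y121.11
G1 X210.16 Y125.96
M5
G0 X67.06 Y181.65
M4 S517
G1 X142.12 Y181.65 F1587
G1 X142.12 Y134.40
G1 X67.06 Y134.40
G1 X67.06 Y181.65
M5
G0 X0.00 Y0.00

Since the viewBox matches the mm dimensions, user units are millimetres directly. The only transform is the Y-flip y_m = 209.23 − y_svg.

Shape 1 is a quadratic bezier drawn with `<path>`. Its stroke #008000 means cut at S913, F1128. After flipping Y the toolpath is (36.78,74.70) → (41.73,78.54) → (44.07,83.25) → (43.82,88.84) → (40.97,95.30).

Shape 2 is a regular polygon drawn with `<path>`. Its stroke #ff8800 means engrave at S252, F3326. After flipping Y the toolpath is (194.81,88.70) → (205.81,89.88) → (206.99,78.88) → (195.99,77.70) → (194.81,88.70), returning to the start.

Shape 3 is a open polyline drawn with `<path>`. Its stroke #000000 means score at S517, F1587. After flipping Y the toolpath is (219.38,156.65) → (31.16,89.10) → (183.04,68.88) → (213.14,61.13) → (179.13,121.11) → (210.16,125.96).

Shape 4 is a rectangle drawn with `<polygon>`. Its stroke #000000 means score at S517, F1587. After flipping Y the toolpath is (67.06,181.65) → (142.12,181.65) → (142.12,134.40) → (67.06,134.40) → (67.06,181.65), returning to the start.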